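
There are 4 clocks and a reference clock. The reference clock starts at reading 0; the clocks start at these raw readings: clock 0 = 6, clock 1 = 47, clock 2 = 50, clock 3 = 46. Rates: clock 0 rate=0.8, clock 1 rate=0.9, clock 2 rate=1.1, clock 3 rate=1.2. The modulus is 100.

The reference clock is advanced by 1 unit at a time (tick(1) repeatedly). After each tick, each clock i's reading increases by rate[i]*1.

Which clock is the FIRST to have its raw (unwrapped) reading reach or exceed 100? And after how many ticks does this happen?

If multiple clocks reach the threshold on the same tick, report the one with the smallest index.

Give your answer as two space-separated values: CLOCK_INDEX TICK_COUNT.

clock 0: start=6, rate=0.8, needs 100-6 = 94; ticks = ceil(94/0.8) = ceil(117.5000) = 118; reading at tick 118 = 6 + 0.8*118 = 100.4000
clock 1: start=47, rate=0.9, needs 100-47 = 53; ticks = ceil(53/0.9) = ceil(58.8889) = 59; reading at tick 59 = 47 + 0.9*59 = 100.1000
clock 2: start=50, rate=1.1, needs 100-50 = 50; ticks = ceil(50/1.1) = ceil(45.4545) = 46; reading at tick 46 = 50 + 1.1*46 = 100.6000
clock 3: start=46, rate=1.2, needs 100-46 = 54; ticks = ceil(54/1.2) = ceil(45.0000) = 45; reading at tick 45 = 46 + 1.2*45 = 100.0000
Minimum tick count = 45; winners = [3]; smallest index = 3

Answer: 3 45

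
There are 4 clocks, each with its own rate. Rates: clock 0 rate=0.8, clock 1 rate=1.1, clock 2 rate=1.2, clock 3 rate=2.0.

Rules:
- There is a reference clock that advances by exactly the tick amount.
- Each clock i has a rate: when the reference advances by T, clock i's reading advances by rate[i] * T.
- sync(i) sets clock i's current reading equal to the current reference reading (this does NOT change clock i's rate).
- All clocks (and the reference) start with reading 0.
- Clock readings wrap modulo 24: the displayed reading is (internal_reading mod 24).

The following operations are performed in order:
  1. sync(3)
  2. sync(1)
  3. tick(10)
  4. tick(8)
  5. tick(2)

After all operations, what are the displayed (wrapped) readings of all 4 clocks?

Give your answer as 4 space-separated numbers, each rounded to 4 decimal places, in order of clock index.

After op 1 sync(3): ref=0.0000 raw=[0.0000 0.0000 0.0000 0.0000]
After op 2 sync(1): ref=0.0000 raw=[0.0000 0.0000 0.0000 0.0000]
After op 3 tick(10): ref=10.0000 raw=[8.0000 11.0000 12.0000 20.0000]
After op 4 tick(8): ref=18.0000 raw=[14.4000 19.8000 21.6000 36.0000]
After op 5 tick(2): ref=20.0000 raw=[16.0000 22.0000 24.0000 40.0000]
Wrap final raw readings (mod 24): 16.0000 mod 24 = 16.0000; 22.0000 mod 24 = 22.0000; 24.0000 mod 24 = 0.0000; 40.0000 mod 24 = 16.0000

Answer: 16.0000 22.0000 0.0000 16.0000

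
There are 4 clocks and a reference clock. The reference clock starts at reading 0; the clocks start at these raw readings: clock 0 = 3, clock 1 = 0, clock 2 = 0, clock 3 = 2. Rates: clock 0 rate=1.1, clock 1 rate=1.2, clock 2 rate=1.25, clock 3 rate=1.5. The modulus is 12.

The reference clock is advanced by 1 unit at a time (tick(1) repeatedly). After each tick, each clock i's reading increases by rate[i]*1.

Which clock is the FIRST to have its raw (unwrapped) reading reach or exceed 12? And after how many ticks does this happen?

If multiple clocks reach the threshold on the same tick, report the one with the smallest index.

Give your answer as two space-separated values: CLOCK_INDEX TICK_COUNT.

Answer: 3 7

Derivation:
clock 0: start=3, rate=1.1, needs 12-3 = 9; ticks = ceil(9/1.1) = ceil(8.1818) = 9; reading at tick 9 = 3 + 1.1*9 = 12.9000
clock 1: start=0, rate=1.2, needs 12-0 = 12; ticks = ceil(12/1.2) = ceil(10.0000) = 10; reading at tick 10 = 0 + 1.2*10 = 12.0000
clock 2: start=0, rate=1.25, needs 12-0 = 12; ticks = ceil(12/1.25) = ceil(9.6000) = 10; reading at tick 10 = 0 + 1.25*10 = 12.5000
clock 3: start=2, rate=1.5, needs 12-2 = 10; ticks = ceil(10/1.5) = ceil(6.6667) = 7; reading at tick 7 = 2 + 1.5*7 = 12.5000
Minimum tick count = 7; winners = [3]; smallest index = 3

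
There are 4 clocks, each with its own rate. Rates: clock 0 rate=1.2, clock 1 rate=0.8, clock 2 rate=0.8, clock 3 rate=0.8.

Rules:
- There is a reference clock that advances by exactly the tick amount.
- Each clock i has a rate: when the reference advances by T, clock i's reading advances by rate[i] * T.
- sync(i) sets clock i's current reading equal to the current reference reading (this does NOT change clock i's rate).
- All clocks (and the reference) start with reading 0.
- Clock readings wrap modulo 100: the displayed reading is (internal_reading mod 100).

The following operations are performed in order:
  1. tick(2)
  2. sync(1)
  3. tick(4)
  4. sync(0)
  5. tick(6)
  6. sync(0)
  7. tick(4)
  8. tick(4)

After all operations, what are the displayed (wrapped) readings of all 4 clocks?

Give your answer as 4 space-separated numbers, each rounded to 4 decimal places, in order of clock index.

Answer: 21.6000 16.4000 16.0000 16.0000

Derivation:
After op 1 tick(2): ref=2.0000 raw=[2.4000 1.6000 1.6000 1.6000]
After op 2 sync(1): ref=2.0000 raw=[2.4000 2.0000 1.6000 1.6000]
After op 3 tick(4): ref=6.0000 raw=[7.2000 5.2000 4.8000 4.8000]
After op 4 sync(0): ref=6.0000 raw=[6.0000 5.2000 4.8000 4.8000]
After op 5 tick(6): ref=12.0000 raw=[13.2000 10.0000 9.6000 9.6000]
After op 6 sync(0): ref=12.0000 raw=[12.0000 10.0000 9.6000 9.6000]
After op 7 tick(4): ref=16.0000 raw=[16.8000 13.2000 12.8000 12.8000]
After op 8 tick(4): ref=20.0000 raw=[21.6000 16.4000 16.0000 16.0000]
Wrap final raw readings (mod 100): 21.6000 mod 100 = 21.6000; 16.4000 mod 100 = 16.4000; 16.0000 mod 100 = 16.0000; 16.0000 mod 100 = 16.0000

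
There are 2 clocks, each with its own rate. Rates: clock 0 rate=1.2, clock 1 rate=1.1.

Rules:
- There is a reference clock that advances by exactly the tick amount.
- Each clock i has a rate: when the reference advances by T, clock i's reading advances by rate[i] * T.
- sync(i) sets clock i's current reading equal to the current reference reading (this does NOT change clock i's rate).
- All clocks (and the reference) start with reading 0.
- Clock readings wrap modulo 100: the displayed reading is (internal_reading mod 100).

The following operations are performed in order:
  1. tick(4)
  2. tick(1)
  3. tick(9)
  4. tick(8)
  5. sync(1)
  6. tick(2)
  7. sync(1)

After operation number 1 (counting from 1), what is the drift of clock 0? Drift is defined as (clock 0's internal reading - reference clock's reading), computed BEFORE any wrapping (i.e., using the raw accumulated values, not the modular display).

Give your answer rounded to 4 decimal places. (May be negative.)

After op 1 tick(4): ref=4.0000 raw=[4.8000 4.4000]
Drift of clock 0 after op 1: 4.8000 - 4.0000 = 0.8000

Answer: 0.8000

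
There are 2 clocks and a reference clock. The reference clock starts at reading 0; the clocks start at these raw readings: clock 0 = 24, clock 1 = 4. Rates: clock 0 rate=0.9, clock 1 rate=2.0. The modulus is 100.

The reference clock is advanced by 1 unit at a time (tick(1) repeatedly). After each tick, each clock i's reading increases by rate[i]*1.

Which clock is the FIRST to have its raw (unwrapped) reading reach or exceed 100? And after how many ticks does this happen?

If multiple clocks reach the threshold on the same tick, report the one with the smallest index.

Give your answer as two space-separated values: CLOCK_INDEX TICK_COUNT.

clock 0: start=24, rate=0.9, needs 100-24 = 76; ticks = ceil(76/0.9) = ceil(84.4444) = 85; reading at tick 85 = 24 + 0.9*85 = 100.5000
clock 1: start=4, rate=2.0, needs 100-4 = 96; ticks = ceil(96/2.0) = ceil(48.0000) = 48; reading at tick 48 = 4 + 2.0*48 = 100.0000
Minimum tick count = 48; winners = [1]; smallest index = 1

Answer: 1 48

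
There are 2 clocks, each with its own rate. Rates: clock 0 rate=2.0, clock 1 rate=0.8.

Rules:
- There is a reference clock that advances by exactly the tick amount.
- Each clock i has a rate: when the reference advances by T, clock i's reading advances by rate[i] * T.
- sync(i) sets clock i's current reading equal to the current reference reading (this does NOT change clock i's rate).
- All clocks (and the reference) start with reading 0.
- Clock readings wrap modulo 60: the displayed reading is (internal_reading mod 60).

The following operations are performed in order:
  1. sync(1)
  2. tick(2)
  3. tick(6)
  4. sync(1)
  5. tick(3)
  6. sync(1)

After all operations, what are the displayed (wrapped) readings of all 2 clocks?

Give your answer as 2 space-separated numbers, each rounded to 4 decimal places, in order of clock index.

After op 1 sync(1): ref=0.0000 raw=[0.0000 0.0000]
After op 2 tick(2): ref=2.0000 raw=[4.0000 1.6000]
After op 3 tick(6): ref=8.0000 raw=[16.0000 6.4000]
After op 4 sync(1): ref=8.0000 raw=[16.0000 8.0000]
After op 5 tick(3): ref=11.0000 raw=[22.0000 10.4000]
After op 6 sync(1): ref=11.0000 raw=[22.0000 11.0000]
Wrap final raw readings (mod 60): 22.0000 mod 60 = 22.0000; 11.0000 mod 60 = 11.0000

Answer: 22.0000 11.0000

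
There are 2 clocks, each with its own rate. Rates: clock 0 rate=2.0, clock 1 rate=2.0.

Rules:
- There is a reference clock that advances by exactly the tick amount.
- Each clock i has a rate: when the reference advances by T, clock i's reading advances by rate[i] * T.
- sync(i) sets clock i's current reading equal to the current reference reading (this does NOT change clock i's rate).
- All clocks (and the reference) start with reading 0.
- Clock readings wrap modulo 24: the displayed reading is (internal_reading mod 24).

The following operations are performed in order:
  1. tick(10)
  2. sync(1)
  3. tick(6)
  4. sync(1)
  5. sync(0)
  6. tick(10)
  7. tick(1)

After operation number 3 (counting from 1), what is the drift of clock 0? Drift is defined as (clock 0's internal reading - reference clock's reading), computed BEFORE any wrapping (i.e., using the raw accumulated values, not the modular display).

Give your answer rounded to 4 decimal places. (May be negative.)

After op 1 tick(10): ref=10.0000 raw=[20.0000 20.0000]
After op 2 sync(1): ref=10.0000 raw=[20.0000 10.0000]
After op 3 tick(6): ref=16.0000 raw=[32.0000 22.0000]
Drift of clock 0 after op 3: 32.0000 - 16.0000 = 16.0000

Answer: 16.0000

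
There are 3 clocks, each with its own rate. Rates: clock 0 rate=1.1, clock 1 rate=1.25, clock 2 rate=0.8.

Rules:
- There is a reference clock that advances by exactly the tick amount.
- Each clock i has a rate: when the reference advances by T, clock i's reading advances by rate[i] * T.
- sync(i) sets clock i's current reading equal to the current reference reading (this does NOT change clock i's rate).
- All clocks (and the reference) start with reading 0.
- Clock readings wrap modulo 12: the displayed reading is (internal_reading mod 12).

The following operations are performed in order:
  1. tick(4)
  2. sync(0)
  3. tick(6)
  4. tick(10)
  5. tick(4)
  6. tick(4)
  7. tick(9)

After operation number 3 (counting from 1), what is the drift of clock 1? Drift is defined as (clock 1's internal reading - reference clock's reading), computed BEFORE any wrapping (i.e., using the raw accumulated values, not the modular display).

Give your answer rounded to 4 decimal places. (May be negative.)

After op 1 tick(4): ref=4.0000 raw=[4.4000 5.0000 3.2000]
After op 2 sync(0): ref=4.0000 raw=[4.0000 5.0000 3.2000]
After op 3 tick(6): ref=10.0000 raw=[10.6000 12.5000 8.0000]
Drift of clock 1 after op 3: 12.5000 - 10.0000 = 2.5000

Answer: 2.5000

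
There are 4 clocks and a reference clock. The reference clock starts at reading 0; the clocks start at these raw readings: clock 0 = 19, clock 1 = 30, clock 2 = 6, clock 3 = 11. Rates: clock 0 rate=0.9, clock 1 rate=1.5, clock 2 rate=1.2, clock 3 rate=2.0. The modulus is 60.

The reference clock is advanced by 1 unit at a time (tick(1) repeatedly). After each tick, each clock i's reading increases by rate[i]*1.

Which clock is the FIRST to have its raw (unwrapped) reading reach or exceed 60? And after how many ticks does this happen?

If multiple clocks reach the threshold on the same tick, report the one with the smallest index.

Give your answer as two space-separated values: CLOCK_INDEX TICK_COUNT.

clock 0: start=19, rate=0.9, needs 60-19 = 41; ticks = ceil(41/0.9) = ceil(45.5556) = 46; reading at tick 46 = 19 + 0.9*46 = 60.4000
clock 1: start=30, rate=1.5, needs 60-30 = 30; ticks = ceil(30/1.5) = ceil(20.0000) = 20; reading at tick 20 = 30 + 1.5*20 = 60.0000
clock 2: start=6, rate=1.2, needs 60-6 = 54; ticks = ceil(54/1.2) = ceil(45.0000) = 45; reading at tick 45 = 6 + 1.2*45 = 60.0000
clock 3: start=11, rate=2.0, needs 60-11 = 49; ticks = ceil(49/2.0) = ceil(24.5000) = 25; reading at tick 25 = 11 + 2.0*25 = 61.0000
Minimum tick count = 20; winners = [1]; smallest index = 1

Answer: 1 20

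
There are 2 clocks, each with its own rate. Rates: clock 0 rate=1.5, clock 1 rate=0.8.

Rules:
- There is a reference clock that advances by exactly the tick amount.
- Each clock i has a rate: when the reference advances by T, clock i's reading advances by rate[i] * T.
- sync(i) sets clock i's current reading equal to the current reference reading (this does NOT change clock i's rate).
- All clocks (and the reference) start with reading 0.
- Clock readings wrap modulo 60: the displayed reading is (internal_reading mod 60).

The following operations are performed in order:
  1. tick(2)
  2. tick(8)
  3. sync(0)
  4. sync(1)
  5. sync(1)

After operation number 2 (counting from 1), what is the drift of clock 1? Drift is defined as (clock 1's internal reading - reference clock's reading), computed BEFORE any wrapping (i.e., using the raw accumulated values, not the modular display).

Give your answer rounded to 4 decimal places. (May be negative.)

Answer: -2.0000

Derivation:
After op 1 tick(2): ref=2.0000 raw=[3.0000 1.6000]
After op 2 tick(8): ref=10.0000 raw=[15.0000 8.0000]
Drift of clock 1 after op 2: 8.0000 - 10.0000 = -2.0000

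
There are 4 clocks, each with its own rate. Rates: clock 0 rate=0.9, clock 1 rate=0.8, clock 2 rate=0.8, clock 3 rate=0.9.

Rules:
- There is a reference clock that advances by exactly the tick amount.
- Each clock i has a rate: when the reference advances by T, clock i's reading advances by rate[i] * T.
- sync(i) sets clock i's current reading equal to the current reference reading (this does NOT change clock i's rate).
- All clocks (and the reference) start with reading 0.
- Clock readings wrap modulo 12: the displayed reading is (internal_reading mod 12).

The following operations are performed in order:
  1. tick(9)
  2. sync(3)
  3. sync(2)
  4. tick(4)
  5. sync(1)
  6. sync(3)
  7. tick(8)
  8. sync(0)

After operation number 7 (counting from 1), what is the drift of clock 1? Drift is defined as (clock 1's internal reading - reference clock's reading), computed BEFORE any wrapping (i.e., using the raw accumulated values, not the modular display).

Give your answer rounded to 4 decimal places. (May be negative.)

After op 1 tick(9): ref=9.0000 raw=[8.1000 7.2000 7.2000 8.1000]
After op 2 sync(3): ref=9.0000 raw=[8.1000 7.2000 7.2000 9.0000]
After op 3 sync(2): ref=9.0000 raw=[8.1000 7.2000 9.0000 9.0000]
After op 4 tick(4): ref=13.0000 raw=[11.7000 10.4000 12.2000 12.6000]
After op 5 sync(1): ref=13.0000 raw=[11.7000 13.0000 12.2000 12.6000]
After op 6 sync(3): ref=13.0000 raw=[11.7000 13.0000 12.2000 13.0000]
After op 7 tick(8): ref=21.0000 raw=[18.9000 19.4000 18.6000 20.2000]
Drift of clock 1 after op 7: 19.4000 - 21.0000 = -1.6000

Answer: -1.6000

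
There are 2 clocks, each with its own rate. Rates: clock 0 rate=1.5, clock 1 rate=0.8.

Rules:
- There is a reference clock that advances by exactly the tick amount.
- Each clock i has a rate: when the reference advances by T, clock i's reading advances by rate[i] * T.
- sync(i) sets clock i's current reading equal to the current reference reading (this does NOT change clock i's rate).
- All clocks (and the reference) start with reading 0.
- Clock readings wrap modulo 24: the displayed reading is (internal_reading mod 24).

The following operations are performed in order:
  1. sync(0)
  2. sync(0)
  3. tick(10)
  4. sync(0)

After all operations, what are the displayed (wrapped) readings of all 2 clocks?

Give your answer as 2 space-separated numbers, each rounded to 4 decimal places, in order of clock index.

Answer: 10.0000 8.0000

Derivation:
After op 1 sync(0): ref=0.0000 raw=[0.0000 0.0000]
After op 2 sync(0): ref=0.0000 raw=[0.0000 0.0000]
After op 3 tick(10): ref=10.0000 raw=[15.0000 8.0000]
After op 4 sync(0): ref=10.0000 raw=[10.0000 8.0000]
Wrap final raw readings (mod 24): 10.0000 mod 24 = 10.0000; 8.0000 mod 24 = 8.0000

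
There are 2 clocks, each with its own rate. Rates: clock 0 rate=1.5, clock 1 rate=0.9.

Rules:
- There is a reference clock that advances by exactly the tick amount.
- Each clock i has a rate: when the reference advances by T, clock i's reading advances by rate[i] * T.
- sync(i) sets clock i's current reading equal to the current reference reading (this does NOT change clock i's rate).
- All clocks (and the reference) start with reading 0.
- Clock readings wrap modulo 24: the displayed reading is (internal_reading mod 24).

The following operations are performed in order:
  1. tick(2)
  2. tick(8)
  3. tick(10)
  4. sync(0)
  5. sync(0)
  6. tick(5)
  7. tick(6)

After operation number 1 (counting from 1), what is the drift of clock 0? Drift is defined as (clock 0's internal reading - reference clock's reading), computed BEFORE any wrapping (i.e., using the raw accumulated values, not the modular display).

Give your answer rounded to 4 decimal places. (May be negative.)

Answer: 1.0000

Derivation:
After op 1 tick(2): ref=2.0000 raw=[3.0000 1.8000]
Drift of clock 0 after op 1: 3.0000 - 2.0000 = 1.0000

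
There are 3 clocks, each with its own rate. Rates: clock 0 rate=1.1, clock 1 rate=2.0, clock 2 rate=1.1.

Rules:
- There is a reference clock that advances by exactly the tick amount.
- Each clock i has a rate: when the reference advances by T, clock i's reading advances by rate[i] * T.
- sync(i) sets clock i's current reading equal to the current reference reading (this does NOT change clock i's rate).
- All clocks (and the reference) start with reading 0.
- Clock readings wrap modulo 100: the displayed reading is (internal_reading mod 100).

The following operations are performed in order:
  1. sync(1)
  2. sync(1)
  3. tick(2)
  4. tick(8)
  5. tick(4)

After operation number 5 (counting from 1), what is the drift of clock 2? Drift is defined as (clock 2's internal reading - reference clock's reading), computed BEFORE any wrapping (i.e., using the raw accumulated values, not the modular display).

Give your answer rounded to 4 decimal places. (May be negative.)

Answer: 1.4000

Derivation:
After op 1 sync(1): ref=0.0000 raw=[0.0000 0.0000 0.0000]
After op 2 sync(1): ref=0.0000 raw=[0.0000 0.0000 0.0000]
After op 3 tick(2): ref=2.0000 raw=[2.2000 4.0000 2.2000]
After op 4 tick(8): ref=10.0000 raw=[11.0000 20.0000 11.0000]
After op 5 tick(4): ref=14.0000 raw=[15.4000 28.0000 15.4000]
Drift of clock 2 after op 5: 15.4000 - 14.0000 = 1.4000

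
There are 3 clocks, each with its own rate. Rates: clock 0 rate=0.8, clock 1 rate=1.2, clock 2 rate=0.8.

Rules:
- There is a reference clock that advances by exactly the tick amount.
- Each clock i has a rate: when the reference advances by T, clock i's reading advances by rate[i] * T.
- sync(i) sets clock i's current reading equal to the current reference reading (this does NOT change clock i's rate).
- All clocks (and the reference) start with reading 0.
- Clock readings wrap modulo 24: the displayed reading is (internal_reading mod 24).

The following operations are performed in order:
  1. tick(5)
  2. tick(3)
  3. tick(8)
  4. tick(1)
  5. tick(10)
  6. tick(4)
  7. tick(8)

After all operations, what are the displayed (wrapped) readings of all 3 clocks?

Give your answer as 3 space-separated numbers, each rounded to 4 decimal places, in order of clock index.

After op 1 tick(5): ref=5.0000 raw=[4.0000 6.0000 4.0000]
After op 2 tick(3): ref=8.0000 raw=[6.4000 9.6000 6.4000]
After op 3 tick(8): ref=16.0000 raw=[12.8000 19.2000 12.8000]
After op 4 tick(1): ref=17.0000 raw=[13.6000 20.4000 13.6000]
After op 5 tick(10): ref=27.0000 raw=[21.6000 32.4000 21.6000]
After op 6 tick(4): ref=31.0000 raw=[24.8000 37.2000 24.8000]
After op 7 tick(8): ref=39.0000 raw=[31.2000 46.8000 31.2000]
Wrap final raw readings (mod 24): 31.2000 mod 24 = 7.2000; 46.8000 mod 24 = 22.8000; 31.2000 mod 24 = 7.2000

Answer: 7.2000 22.8000 7.2000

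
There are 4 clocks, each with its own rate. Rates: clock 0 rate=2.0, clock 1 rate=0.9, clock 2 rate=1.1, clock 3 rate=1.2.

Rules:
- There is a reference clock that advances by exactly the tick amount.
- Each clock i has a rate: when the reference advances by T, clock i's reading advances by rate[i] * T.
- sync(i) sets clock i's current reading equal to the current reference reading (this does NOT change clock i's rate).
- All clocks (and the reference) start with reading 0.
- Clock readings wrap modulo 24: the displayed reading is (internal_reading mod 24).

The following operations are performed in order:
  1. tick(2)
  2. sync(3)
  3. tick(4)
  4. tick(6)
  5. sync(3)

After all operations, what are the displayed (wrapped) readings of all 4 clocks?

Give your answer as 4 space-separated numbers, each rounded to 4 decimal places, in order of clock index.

After op 1 tick(2): ref=2.0000 raw=[4.0000 1.8000 2.2000 2.4000]
After op 2 sync(3): ref=2.0000 raw=[4.0000 1.8000 2.2000 2.0000]
After op 3 tick(4): ref=6.0000 raw=[12.0000 5.4000 6.6000 6.8000]
After op 4 tick(6): ref=12.0000 raw=[24.0000 10.8000 13.2000 14.0000]
After op 5 sync(3): ref=12.0000 raw=[24.0000 10.8000 13.2000 12.0000]
Wrap final raw readings (mod 24): 24.0000 mod 24 = 0.0000; 10.8000 mod 24 = 10.8000; 13.2000 mod 24 = 13.2000; 12.0000 mod 24 = 12.0000

Answer: 0.0000 10.8000 13.2000 12.0000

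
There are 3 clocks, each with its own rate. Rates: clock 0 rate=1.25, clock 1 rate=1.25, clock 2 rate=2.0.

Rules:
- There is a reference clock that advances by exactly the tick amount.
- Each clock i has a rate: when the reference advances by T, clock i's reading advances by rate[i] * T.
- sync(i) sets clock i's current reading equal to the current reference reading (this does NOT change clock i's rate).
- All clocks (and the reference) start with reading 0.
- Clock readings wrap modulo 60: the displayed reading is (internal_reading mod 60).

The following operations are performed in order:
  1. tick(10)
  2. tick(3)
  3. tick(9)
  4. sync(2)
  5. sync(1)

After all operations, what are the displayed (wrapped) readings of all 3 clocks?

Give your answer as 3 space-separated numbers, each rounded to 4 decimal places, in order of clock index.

After op 1 tick(10): ref=10.0000 raw=[12.5000 12.5000 20.0000]
After op 2 tick(3): ref=13.0000 raw=[16.2500 16.2500 26.0000]
After op 3 tick(9): ref=22.0000 raw=[27.5000 27.5000 44.0000]
After op 4 sync(2): ref=22.0000 raw=[27.5000 27.5000 22.0000]
After op 5 sync(1): ref=22.0000 raw=[27.5000 22.0000 22.0000]
Wrap final raw readings (mod 60): 27.5000 mod 60 = 27.5000; 22.0000 mod 60 = 22.0000; 22.0000 mod 60 = 22.0000

Answer: 27.5000 22.0000 22.0000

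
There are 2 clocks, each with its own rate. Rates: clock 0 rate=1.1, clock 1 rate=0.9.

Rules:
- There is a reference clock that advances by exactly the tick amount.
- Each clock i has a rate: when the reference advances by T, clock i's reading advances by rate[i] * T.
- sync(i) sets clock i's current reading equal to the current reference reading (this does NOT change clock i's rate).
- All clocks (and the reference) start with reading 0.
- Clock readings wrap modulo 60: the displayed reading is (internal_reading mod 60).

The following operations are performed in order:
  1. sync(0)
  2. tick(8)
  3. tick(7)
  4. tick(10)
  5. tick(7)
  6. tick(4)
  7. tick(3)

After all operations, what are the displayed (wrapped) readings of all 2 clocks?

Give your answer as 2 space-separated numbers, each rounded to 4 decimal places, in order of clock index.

After op 1 sync(0): ref=0.0000 raw=[0.0000 0.0000]
After op 2 tick(8): ref=8.0000 raw=[8.8000 7.2000]
After op 3 tick(7): ref=15.0000 raw=[16.5000 13.5000]
After op 4 tick(10): ref=25.0000 raw=[27.5000 22.5000]
After op 5 tick(7): ref=32.0000 raw=[35.2000 28.8000]
After op 6 tick(4): ref=36.0000 raw=[39.6000 32.4000]
After op 7 tick(3): ref=39.0000 raw=[42.9000 35.1000]
Wrap final raw readings (mod 60): 42.9000 mod 60 = 42.9000; 35.1000 mod 60 = 35.1000

Answer: 42.9000 35.1000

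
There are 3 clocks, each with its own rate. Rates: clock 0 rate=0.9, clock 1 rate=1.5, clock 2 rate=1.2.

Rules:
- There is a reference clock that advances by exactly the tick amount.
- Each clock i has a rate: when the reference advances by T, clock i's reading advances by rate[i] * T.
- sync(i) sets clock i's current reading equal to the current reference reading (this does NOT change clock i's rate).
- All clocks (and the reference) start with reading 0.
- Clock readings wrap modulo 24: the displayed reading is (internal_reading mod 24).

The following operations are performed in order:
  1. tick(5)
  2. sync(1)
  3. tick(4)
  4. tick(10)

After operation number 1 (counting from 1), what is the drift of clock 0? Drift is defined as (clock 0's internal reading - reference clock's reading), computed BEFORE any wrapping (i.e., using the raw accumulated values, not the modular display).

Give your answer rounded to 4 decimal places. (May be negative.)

Answer: -0.5000

Derivation:
After op 1 tick(5): ref=5.0000 raw=[4.5000 7.5000 6.0000]
Drift of clock 0 after op 1: 4.5000 - 5.0000 = -0.5000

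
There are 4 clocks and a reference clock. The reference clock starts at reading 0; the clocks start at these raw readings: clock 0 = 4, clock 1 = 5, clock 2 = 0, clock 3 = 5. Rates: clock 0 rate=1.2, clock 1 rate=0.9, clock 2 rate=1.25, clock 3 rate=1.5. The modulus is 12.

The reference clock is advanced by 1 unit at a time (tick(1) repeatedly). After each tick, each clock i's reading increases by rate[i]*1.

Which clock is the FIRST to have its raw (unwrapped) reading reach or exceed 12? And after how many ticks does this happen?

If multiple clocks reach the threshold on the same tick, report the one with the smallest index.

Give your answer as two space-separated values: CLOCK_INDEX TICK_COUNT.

clock 0: start=4, rate=1.2, needs 12-4 = 8; ticks = ceil(8/1.2) = ceil(6.6667) = 7; reading at tick 7 = 4 + 1.2*7 = 12.4000
clock 1: start=5, rate=0.9, needs 12-5 = 7; ticks = ceil(7/0.9) = ceil(7.7778) = 8; reading at tick 8 = 5 + 0.9*8 = 12.2000
clock 2: start=0, rate=1.25, needs 12-0 = 12; ticks = ceil(12/1.25) = ceil(9.6000) = 10; reading at tick 10 = 0 + 1.25*10 = 12.5000
clock 3: start=5, rate=1.5, needs 12-5 = 7; ticks = ceil(7/1.5) = ceil(4.6667) = 5; reading at tick 5 = 5 + 1.5*5 = 12.5000
Minimum tick count = 5; winners = [3]; smallest index = 3

Answer: 3 5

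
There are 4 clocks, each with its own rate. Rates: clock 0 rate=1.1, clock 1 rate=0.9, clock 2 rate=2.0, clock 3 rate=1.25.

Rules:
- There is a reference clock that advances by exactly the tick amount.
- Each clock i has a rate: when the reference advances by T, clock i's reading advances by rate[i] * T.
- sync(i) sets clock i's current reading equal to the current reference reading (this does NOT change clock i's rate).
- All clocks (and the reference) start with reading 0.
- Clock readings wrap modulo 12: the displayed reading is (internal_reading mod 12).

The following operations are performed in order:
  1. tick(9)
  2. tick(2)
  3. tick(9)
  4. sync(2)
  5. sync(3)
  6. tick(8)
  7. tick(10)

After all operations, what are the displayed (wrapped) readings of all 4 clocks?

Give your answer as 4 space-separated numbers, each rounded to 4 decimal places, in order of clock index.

Answer: 5.8000 10.2000 8.0000 6.5000

Derivation:
After op 1 tick(9): ref=9.0000 raw=[9.9000 8.1000 18.0000 11.2500]
After op 2 tick(2): ref=11.0000 raw=[12.1000 9.9000 22.0000 13.7500]
After op 3 tick(9): ref=20.0000 raw=[22.0000 18.0000 40.0000 25.0000]
After op 4 sync(2): ref=20.0000 raw=[22.0000 18.0000 20.0000 25.0000]
After op 5 sync(3): ref=20.0000 raw=[22.0000 18.0000 20.0000 20.0000]
After op 6 tick(8): ref=28.0000 raw=[30.8000 25.2000 36.0000 30.0000]
After op 7 tick(10): ref=38.0000 raw=[41.8000 34.2000 56.0000 42.5000]
Wrap final raw readings (mod 12): 41.8000 mod 12 = 5.8000; 34.2000 mod 12 = 10.2000; 56.0000 mod 12 = 8.0000; 42.5000 mod 12 = 6.5000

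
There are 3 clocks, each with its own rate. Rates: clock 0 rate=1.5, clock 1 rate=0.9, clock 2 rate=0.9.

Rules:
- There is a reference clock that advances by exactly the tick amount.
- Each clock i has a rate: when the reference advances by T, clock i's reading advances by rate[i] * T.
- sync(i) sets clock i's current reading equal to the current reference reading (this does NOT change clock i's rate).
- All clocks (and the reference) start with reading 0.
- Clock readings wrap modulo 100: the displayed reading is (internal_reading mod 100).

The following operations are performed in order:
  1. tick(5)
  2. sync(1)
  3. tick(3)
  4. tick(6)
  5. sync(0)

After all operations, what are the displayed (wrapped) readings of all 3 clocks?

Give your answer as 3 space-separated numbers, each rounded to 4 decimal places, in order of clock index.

After op 1 tick(5): ref=5.0000 raw=[7.5000 4.5000 4.5000]
After op 2 sync(1): ref=5.0000 raw=[7.5000 5.0000 4.5000]
After op 3 tick(3): ref=8.0000 raw=[12.0000 7.7000 7.2000]
After op 4 tick(6): ref=14.0000 raw=[21.0000 13.1000 12.6000]
After op 5 sync(0): ref=14.0000 raw=[14.0000 13.1000 12.6000]
Wrap final raw readings (mod 100): 14.0000 mod 100 = 14.0000; 13.1000 mod 100 = 13.1000; 12.6000 mod 100 = 12.6000

Answer: 14.0000 13.1000 12.6000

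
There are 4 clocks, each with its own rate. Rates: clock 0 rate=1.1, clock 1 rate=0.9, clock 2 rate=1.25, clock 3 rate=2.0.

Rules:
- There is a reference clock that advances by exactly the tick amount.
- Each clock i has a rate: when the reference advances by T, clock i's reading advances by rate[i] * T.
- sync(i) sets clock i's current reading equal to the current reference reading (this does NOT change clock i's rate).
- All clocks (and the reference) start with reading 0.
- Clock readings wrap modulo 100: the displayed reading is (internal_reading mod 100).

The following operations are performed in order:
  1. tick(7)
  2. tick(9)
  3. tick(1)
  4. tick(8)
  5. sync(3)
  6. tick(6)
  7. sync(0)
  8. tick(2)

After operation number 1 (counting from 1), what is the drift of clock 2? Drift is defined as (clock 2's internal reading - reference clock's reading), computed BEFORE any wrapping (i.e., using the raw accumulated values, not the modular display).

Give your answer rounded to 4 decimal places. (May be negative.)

Answer: 1.7500

Derivation:
After op 1 tick(7): ref=7.0000 raw=[7.7000 6.3000 8.7500 14.0000]
Drift of clock 2 after op 1: 8.7500 - 7.0000 = 1.7500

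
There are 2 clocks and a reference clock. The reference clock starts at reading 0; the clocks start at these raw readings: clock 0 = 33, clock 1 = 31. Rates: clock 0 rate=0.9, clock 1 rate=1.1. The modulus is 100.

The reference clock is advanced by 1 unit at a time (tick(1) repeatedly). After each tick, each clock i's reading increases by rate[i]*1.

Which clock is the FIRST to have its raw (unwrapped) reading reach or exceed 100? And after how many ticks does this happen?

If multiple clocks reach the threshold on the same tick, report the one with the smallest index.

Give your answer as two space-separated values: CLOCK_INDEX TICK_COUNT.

Answer: 1 63

Derivation:
clock 0: start=33, rate=0.9, needs 100-33 = 67; ticks = ceil(67/0.9) = ceil(74.4444) = 75; reading at tick 75 = 33 + 0.9*75 = 100.5000
clock 1: start=31, rate=1.1, needs 100-31 = 69; ticks = ceil(69/1.1) = ceil(62.7273) = 63; reading at tick 63 = 31 + 1.1*63 = 100.3000
Minimum tick count = 63; winners = [1]; smallest index = 1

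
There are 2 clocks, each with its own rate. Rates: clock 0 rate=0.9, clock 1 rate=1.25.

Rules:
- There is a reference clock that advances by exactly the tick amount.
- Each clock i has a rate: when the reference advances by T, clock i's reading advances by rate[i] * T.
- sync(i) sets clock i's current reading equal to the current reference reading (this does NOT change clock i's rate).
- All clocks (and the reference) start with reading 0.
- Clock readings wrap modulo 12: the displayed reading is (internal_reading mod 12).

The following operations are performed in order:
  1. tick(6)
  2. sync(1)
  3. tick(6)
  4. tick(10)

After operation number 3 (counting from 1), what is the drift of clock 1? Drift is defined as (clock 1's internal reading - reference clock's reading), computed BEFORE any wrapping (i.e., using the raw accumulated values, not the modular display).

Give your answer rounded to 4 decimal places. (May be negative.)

After op 1 tick(6): ref=6.0000 raw=[5.4000 7.5000]
After op 2 sync(1): ref=6.0000 raw=[5.4000 6.0000]
After op 3 tick(6): ref=12.0000 raw=[10.8000 13.5000]
Drift of clock 1 after op 3: 13.5000 - 12.0000 = 1.5000

Answer: 1.5000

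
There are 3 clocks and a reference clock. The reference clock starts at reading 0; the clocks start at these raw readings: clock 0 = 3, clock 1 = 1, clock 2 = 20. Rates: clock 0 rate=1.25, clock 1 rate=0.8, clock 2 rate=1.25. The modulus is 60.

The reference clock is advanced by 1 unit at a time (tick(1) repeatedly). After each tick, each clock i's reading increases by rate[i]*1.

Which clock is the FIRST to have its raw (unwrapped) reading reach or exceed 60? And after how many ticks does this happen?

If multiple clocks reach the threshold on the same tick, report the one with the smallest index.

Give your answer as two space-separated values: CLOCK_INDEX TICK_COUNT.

Answer: 2 32

Derivation:
clock 0: start=3, rate=1.25, needs 60-3 = 57; ticks = ceil(57/1.25) = ceil(45.6000) = 46; reading at tick 46 = 3 + 1.25*46 = 60.5000
clock 1: start=1, rate=0.8, needs 60-1 = 59; ticks = ceil(59/0.8) = ceil(73.7500) = 74; reading at tick 74 = 1 + 0.8*74 = 60.2000
clock 2: start=20, rate=1.25, needs 60-20 = 40; ticks = ceil(40/1.25) = ceil(32.0000) = 32; reading at tick 32 = 20 + 1.25*32 = 60.0000
Minimum tick count = 32; winners = [2]; smallest index = 2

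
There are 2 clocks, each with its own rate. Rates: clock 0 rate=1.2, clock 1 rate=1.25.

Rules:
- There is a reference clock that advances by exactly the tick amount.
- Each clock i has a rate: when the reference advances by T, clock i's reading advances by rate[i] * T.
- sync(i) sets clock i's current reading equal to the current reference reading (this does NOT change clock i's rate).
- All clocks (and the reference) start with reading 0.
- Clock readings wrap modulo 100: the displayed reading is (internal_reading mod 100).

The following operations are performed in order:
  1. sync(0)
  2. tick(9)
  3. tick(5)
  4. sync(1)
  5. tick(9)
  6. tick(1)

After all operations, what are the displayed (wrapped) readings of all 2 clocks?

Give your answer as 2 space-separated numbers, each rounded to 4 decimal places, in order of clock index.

Answer: 28.8000 26.5000

Derivation:
After op 1 sync(0): ref=0.0000 raw=[0.0000 0.0000]
After op 2 tick(9): ref=9.0000 raw=[10.8000 11.2500]
After op 3 tick(5): ref=14.0000 raw=[16.8000 17.5000]
After op 4 sync(1): ref=14.0000 raw=[16.8000 14.0000]
After op 5 tick(9): ref=23.0000 raw=[27.6000 25.2500]
After op 6 tick(1): ref=24.0000 raw=[28.8000 26.5000]
Wrap final raw readings (mod 100): 28.8000 mod 100 = 28.8000; 26.5000 mod 100 = 26.5000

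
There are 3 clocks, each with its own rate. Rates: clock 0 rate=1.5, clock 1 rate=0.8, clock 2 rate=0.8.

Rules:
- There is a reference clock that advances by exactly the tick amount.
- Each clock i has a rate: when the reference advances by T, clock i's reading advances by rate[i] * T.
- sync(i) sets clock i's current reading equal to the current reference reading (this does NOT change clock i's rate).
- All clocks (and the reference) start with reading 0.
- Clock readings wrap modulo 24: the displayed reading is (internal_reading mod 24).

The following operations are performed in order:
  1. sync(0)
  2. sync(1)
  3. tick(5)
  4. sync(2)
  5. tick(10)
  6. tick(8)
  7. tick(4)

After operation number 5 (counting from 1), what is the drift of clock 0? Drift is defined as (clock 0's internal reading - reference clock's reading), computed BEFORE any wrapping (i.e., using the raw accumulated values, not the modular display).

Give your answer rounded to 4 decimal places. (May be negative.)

Answer: 7.5000

Derivation:
After op 1 sync(0): ref=0.0000 raw=[0.0000 0.0000 0.0000]
After op 2 sync(1): ref=0.0000 raw=[0.0000 0.0000 0.0000]
After op 3 tick(5): ref=5.0000 raw=[7.5000 4.0000 4.0000]
After op 4 sync(2): ref=5.0000 raw=[7.5000 4.0000 5.0000]
After op 5 tick(10): ref=15.0000 raw=[22.5000 12.0000 13.0000]
Drift of clock 0 after op 5: 22.5000 - 15.0000 = 7.5000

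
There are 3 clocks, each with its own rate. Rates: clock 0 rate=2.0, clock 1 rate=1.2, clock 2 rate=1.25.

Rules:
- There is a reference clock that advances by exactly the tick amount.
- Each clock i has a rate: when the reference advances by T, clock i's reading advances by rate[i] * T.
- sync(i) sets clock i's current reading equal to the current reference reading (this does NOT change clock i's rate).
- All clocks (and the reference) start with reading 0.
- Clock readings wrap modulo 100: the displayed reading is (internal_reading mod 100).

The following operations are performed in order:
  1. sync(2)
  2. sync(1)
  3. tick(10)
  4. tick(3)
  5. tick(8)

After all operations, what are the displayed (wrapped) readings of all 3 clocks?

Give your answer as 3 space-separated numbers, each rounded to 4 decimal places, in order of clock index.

Answer: 42.0000 25.2000 26.2500

Derivation:
After op 1 sync(2): ref=0.0000 raw=[0.0000 0.0000 0.0000]
After op 2 sync(1): ref=0.0000 raw=[0.0000 0.0000 0.0000]
After op 3 tick(10): ref=10.0000 raw=[20.0000 12.0000 12.5000]
After op 4 tick(3): ref=13.0000 raw=[26.0000 15.6000 16.2500]
After op 5 tick(8): ref=21.0000 raw=[42.0000 25.2000 26.2500]
Wrap final raw readings (mod 100): 42.0000 mod 100 = 42.0000; 25.2000 mod 100 = 25.2000; 26.2500 mod 100 = 26.2500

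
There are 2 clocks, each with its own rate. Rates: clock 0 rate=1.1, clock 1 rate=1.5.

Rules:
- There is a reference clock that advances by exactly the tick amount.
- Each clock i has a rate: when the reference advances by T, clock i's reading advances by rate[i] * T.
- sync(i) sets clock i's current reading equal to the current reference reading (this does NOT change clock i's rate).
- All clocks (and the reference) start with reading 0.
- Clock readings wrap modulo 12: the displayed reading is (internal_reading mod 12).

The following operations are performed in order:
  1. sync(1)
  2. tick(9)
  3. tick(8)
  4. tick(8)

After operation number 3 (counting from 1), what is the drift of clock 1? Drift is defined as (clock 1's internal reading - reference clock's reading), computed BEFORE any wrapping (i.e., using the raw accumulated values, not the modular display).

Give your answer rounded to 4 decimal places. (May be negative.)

After op 1 sync(1): ref=0.0000 raw=[0.0000 0.0000]
After op 2 tick(9): ref=9.0000 raw=[9.9000 13.5000]
After op 3 tick(8): ref=17.0000 raw=[18.7000 25.5000]
Drift of clock 1 after op 3: 25.5000 - 17.0000 = 8.5000

Answer: 8.5000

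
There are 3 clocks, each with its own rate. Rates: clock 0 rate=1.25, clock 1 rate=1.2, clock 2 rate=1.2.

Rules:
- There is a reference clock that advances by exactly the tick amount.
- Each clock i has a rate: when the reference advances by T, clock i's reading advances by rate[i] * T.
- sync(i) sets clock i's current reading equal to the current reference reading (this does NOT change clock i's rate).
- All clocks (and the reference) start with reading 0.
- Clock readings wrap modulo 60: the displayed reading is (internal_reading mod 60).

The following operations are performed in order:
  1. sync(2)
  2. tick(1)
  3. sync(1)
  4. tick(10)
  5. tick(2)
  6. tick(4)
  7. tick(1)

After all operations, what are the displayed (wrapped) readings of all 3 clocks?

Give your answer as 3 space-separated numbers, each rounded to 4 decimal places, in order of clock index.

After op 1 sync(2): ref=0.0000 raw=[0.0000 0.0000 0.0000]
After op 2 tick(1): ref=1.0000 raw=[1.2500 1.2000 1.2000]
After op 3 sync(1): ref=1.0000 raw=[1.2500 1.0000 1.2000]
After op 4 tick(10): ref=11.0000 raw=[13.7500 13.0000 13.2000]
After op 5 tick(2): ref=13.0000 raw=[16.2500 15.4000 15.6000]
After op 6 tick(4): ref=17.0000 raw=[21.2500 20.2000 20.4000]
After op 7 tick(1): ref=18.0000 raw=[22.5000 21.4000 21.6000]
Wrap final raw readings (mod 60): 22.5000 mod 60 = 22.5000; 21.4000 mod 60 = 21.4000; 21.6000 mod 60 = 21.6000

Answer: 22.5000 21.4000 21.6000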